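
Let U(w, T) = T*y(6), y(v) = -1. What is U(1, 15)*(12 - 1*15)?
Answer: 45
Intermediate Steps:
U(w, T) = -T (U(w, T) = T*(-1) = -T)
U(1, 15)*(12 - 1*15) = (-1*15)*(12 - 1*15) = -15*(12 - 15) = -15*(-3) = 45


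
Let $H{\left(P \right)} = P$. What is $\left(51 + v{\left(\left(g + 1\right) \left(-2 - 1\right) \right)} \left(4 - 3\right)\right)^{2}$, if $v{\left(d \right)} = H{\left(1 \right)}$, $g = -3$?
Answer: $2704$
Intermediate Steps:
$v{\left(d \right)} = 1$
$\left(51 + v{\left(\left(g + 1\right) \left(-2 - 1\right) \right)} \left(4 - 3\right)\right)^{2} = \left(51 + 1 \left(4 - 3\right)\right)^{2} = \left(51 + 1 \cdot 1\right)^{2} = \left(51 + 1\right)^{2} = 52^{2} = 2704$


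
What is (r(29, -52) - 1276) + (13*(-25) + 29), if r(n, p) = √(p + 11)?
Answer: -1572 + I*√41 ≈ -1572.0 + 6.4031*I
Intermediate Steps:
r(n, p) = √(11 + p)
(r(29, -52) - 1276) + (13*(-25) + 29) = (√(11 - 52) - 1276) + (13*(-25) + 29) = (√(-41) - 1276) + (-325 + 29) = (I*√41 - 1276) - 296 = (-1276 + I*√41) - 296 = -1572 + I*√41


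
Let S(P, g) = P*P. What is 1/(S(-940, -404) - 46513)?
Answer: 1/837087 ≈ 1.1946e-6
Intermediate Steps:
S(P, g) = P²
1/(S(-940, -404) - 46513) = 1/((-940)² - 46513) = 1/(883600 - 46513) = 1/837087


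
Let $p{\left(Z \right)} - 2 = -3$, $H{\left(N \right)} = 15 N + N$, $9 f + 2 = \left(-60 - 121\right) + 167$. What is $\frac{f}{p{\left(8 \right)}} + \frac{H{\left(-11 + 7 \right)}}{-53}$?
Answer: $\frac{1424}{477} \approx 2.9853$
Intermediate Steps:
$f = - \frac{16}{9}$ ($f = - \frac{2}{9} + \frac{\left(-60 - 121\right) + 167}{9} = - \frac{2}{9} + \frac{-181 + 167}{9} = - \frac{2}{9} + \frac{1}{9} \left(-14\right) = - \frac{2}{9} - \frac{14}{9} = - \frac{16}{9} \approx -1.7778$)
$H{\left(N \right)} = 16 N$
$p{\left(Z \right)} = -1$ ($p{\left(Z \right)} = 2 - 3 = -1$)
$\frac{f}{p{\left(8 \right)}} + \frac{H{\left(-11 + 7 \right)}}{-53} = - \frac{16}{9 \left(-1\right)} + \frac{16 \left(-11 + 7\right)}{-53} = \left(- \frac{16}{9}\right) \left(-1\right) + 16 \left(-4\right) \left(- \frac{1}{53}\right) = \frac{16}{9} - - \frac{64}{53} = \frac{16}{9} + \frac{64}{53} = \frac{1424}{477}$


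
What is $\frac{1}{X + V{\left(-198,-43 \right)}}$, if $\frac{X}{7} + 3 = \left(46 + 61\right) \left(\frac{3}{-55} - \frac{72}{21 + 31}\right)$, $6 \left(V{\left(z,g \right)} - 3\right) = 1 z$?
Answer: $- \frac{715}{807186} \approx -0.00088579$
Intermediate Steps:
$V{\left(z,g \right)} = 3 + \frac{z}{6}$ ($V{\left(z,g \right)} = 3 + \frac{1 z}{6} = 3 + \frac{z}{6}$)
$X = - \frac{785736}{715}$ ($X = -21 + 7 \left(46 + 61\right) \left(\frac{3}{-55} - \frac{72}{21 + 31}\right) = -21 + 7 \cdot 107 \left(3 \left(- \frac{1}{55}\right) - \frac{72}{52}\right) = -21 + 7 \cdot 107 \left(- \frac{3}{55} - \frac{18}{13}\right) = -21 + 7 \cdot 107 \left(- \frac{1029}{715}\right) = -21 + 7 \left(- \frac{110103}{715}\right) = -21 - \frac{770721}{715} = - \frac{785736}{715} \approx -1098.9$)
$\frac{1}{X + V{\left(-198,-43 \right)}} = \frac{1}{- \frac{785736}{715} + \left(3 + \frac{1}{6} \left(-198\right)\right)} = \frac{1}{- \frac{785736}{715} + \left(3 - 33\right)} = \frac{1}{- \frac{785736}{715} - 30} = \frac{1}{- \frac{807186}{715}} = - \frac{715}{807186}$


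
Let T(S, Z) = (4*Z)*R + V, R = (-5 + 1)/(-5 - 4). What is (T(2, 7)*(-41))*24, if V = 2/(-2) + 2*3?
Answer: -51496/3 ≈ -17165.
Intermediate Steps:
R = 4/9 (R = -4/(-9) = -4*(-⅑) = 4/9 ≈ 0.44444)
V = 5 (V = 2*(-½) + 6 = -1 + 6 = 5)
T(S, Z) = 5 + 16*Z/9 (T(S, Z) = (4*Z)*(4/9) + 5 = 16*Z/9 + 5 = 5 + 16*Z/9)
(T(2, 7)*(-41))*24 = ((5 + (16/9)*7)*(-41))*24 = ((5 + 112/9)*(-41))*24 = ((157/9)*(-41))*24 = -6437/9*24 = -51496/3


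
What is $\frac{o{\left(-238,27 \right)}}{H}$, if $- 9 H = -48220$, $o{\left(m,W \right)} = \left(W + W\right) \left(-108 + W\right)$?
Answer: $- \frac{19683}{24110} \approx -0.81638$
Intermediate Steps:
$o{\left(m,W \right)} = 2 W \left(-108 + W\right)$
$H = \frac{48220}{9}$ ($H = \left(- \frac{1}{9}\right) \left(-48220\right) = \frac{48220}{9} \approx 5357.8$)
$\frac{o{\left(-238,27 \right)}}{H} = \frac{2 \cdot 27 \left(-108 + 27\right)}{\frac{48220}{9}} = 2 \cdot 27 \left(-81\right) \frac{9}{48220} = \left(-4374\right) \frac{9}{48220} = - \frac{19683}{24110}$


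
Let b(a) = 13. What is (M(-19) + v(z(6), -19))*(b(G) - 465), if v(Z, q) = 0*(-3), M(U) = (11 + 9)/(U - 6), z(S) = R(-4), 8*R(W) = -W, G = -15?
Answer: 1808/5 ≈ 361.60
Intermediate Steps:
R(W) = -W/8 (R(W) = (-W)/8 = -W/8)
z(S) = ½ (z(S) = -⅛*(-4) = ½)
M(U) = 20/(-6 + U)
v(Z, q) = 0
(M(-19) + v(z(6), -19))*(b(G) - 465) = (20/(-6 - 19) + 0)*(13 - 465) = (20/(-25) + 0)*(-452) = (20*(-1/25) + 0)*(-452) = (-⅘ + 0)*(-452) = -⅘*(-452) = 1808/5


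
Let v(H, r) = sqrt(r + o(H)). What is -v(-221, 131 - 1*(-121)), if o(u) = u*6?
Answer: -I*sqrt(1074) ≈ -32.772*I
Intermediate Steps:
o(u) = 6*u
v(H, r) = sqrt(r + 6*H)
-v(-221, 131 - 1*(-121)) = -sqrt((131 - 1*(-121)) + 6*(-221)) = -sqrt((131 + 121) - 1326) = -sqrt(252 - 1326) = -sqrt(-1074) = -I*sqrt(1074)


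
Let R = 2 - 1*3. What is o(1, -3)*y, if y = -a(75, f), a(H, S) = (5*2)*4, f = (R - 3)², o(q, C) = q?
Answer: -40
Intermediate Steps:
R = -1 (R = 2 - 3 = -1)
f = 16 (f = (-1 - 3)² = (-4)² = 16)
a(H, S) = 40 (a(H, S) = 10*4 = 40)
y = -40 (y = -1*40 = -40)
o(1, -3)*y = 1*(-40) = -40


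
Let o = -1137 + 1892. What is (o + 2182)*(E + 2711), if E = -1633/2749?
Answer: 21883310922/2749 ≈ 7.9605e+6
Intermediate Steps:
o = 755
E = -1633/2749 (E = -1633*1/2749 = -1633/2749 ≈ -0.59403)
(o + 2182)*(E + 2711) = (755 + 2182)*(-1633/2749 + 2711) = 2937*(7450906/2749) = 21883310922/2749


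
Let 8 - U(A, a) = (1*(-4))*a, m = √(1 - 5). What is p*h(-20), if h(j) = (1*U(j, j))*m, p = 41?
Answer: -5904*I ≈ -5904.0*I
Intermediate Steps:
m = 2*I (m = √(-4) = 2*I ≈ 2.0*I)
U(A, a) = 8 + 4*a (U(A, a) = 8 - 1*(-4)*a = 8 - (-4)*a = 8 + 4*a)
h(j) = 2*I*(8 + 4*j) (h(j) = (1*(8 + 4*j))*(2*I) = (8 + 4*j)*(2*I) = 2*I*(8 + 4*j))
p*h(-20) = 41*(8*I*(2 - 20)) = 41*(8*I*(-18)) = 41*(-144*I) = -5904*I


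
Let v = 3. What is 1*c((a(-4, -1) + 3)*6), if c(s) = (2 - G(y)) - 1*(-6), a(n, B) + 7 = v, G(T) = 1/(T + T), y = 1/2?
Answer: 7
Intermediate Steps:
y = 1/2 ≈ 0.50000
G(T) = 1/(2*T)
a(n, B) = -4 (a(n, B) = -7 + 3 = -4)
c(s) = 7 (c(s) = (2 - 1/(2*1/2)) - 1*(-6) = (2 - 2/2) + 6 = (2 - 1*1) + 6 = (2 - 1) + 6 = 1 + 6 = 7)
1*c((a(-4, -1) + 3)*6) = 1*7 = 7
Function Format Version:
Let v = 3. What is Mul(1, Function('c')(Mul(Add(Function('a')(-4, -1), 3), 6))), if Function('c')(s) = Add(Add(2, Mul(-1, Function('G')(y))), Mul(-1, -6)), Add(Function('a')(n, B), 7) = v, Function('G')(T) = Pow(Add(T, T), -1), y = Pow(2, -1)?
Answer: 7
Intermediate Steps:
y = Rational(1, 2) ≈ 0.50000
Function('G')(T) = Mul(Rational(1, 2), Pow(T, -1)) (Function('G')(T) = Pow(Mul(2, T), -1) = Mul(Rational(1, 2), Pow(T, -1)))
Function('a')(n, B) = -4 (Function('a')(n, B) = Add(-7, 3) = -4)
Function('c')(s) = 7 (Function('c')(s) = Add(Add(2, Mul(-1, Mul(Rational(1, 2), Pow(Rational(1, 2), -1)))), Mul(-1, -6)) = Add(Add(2, Mul(-1, Mul(Rational(1, 2), 2))), 6) = Add(Add(2, Mul(-1, 1)), 6) = Add(Add(2, -1), 6) = Add(1, 6) = 7)
Mul(1, Function('c')(Mul(Add(Function('a')(-4, -1), 3), 6))) = Mul(1, 7) = 7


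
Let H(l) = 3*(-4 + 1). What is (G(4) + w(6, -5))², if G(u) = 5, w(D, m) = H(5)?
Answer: 16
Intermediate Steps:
H(l) = -9 (H(l) = 3*(-3) = -9)
w(D, m) = -9
(G(4) + w(6, -5))² = (5 - 9)² = (-4)² = 16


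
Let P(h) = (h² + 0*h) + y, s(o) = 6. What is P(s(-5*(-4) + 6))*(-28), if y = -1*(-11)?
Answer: -1316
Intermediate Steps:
y = 11
P(h) = 11 + h² (P(h) = (h² + 0*h) + 11 = (h² + 0) + 11 = h² + 11 = 11 + h²)
P(s(-5*(-4) + 6))*(-28) = (11 + 6²)*(-28) = (11 + 36)*(-28) = 47*(-28) = -1316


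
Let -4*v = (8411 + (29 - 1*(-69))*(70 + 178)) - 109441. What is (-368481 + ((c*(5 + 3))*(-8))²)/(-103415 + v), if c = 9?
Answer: 73410/168467 ≈ 0.43575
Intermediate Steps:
v = 38363/2 (v = -((8411 + (29 - 1*(-69))*(70 + 178)) - 109441)/4 = -((8411 + (29 + 69)*248) - 109441)/4 = -((8411 + 98*248) - 109441)/4 = -((8411 + 24304) - 109441)/4 = -(32715 - 109441)/4 = -¼*(-76726) = 38363/2 ≈ 19182.)
(-368481 + ((c*(5 + 3))*(-8))²)/(-103415 + v) = (-368481 + ((9*(5 + 3))*(-8))²)/(-103415 + 38363/2) = (-368481 + ((9*8)*(-8))²)/(-168467/2) = (-368481 + (72*(-8))²)*(-2/168467) = (-368481 + (-576)²)*(-2/168467) = (-368481 + 331776)*(-2/168467) = -36705*(-2/168467) = 73410/168467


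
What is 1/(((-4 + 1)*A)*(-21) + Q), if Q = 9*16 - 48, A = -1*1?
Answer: 1/33 ≈ 0.030303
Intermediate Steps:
A = -1
Q = 96 (Q = 144 - 48 = 96)
1/(((-4 + 1)*A)*(-21) + Q) = 1/(((-4 + 1)*(-1))*(-21) + 96) = 1/(-3*(-1)*(-21) + 96) = 1/(3*(-21) + 96) = 1/(-63 + 96) = 1/33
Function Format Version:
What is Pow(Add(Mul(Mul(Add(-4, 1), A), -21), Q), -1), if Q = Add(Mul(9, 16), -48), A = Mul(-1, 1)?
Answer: Rational(1, 33) ≈ 0.030303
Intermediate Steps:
A = -1
Q = 96 (Q = Add(144, -48) = 96)
Pow(Add(Mul(Mul(Add(-4, 1), A), -21), Q), -1) = Pow(Add(Mul(Mul(Add(-4, 1), -1), -21), 96), -1) = Pow(Add(Mul(Mul(-3, -1), -21), 96), -1) = Pow(Add(Mul(3, -21), 96), -1) = Pow(Add(-63, 96), -1) = Pow(33, -1) = Rational(1, 33)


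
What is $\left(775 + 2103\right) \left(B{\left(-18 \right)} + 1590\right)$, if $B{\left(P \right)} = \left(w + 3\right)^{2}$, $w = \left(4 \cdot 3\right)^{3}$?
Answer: $8628102978$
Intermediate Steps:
$w = 1728$ ($w = 12^{3} = 1728$)
$B{\left(P \right)} = 2996361$ ($B{\left(P \right)} = \left(1728 + 3\right)^{2} = 1731^{2} = 2996361$)
$\left(775 + 2103\right) \left(B{\left(-18 \right)} + 1590\right) = \left(775 + 2103\right) \left(2996361 + 1590\right) = 2878 \cdot 2997951 = 8628102978$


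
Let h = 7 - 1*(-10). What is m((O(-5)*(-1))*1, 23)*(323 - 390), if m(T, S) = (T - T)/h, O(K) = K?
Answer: 0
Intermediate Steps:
h = 17 (h = 7 + 10 = 17)
m(T, S) = 0 (m(T, S) = (T - T)/17 = 0*(1/17) = 0)
m((O(-5)*(-1))*1, 23)*(323 - 390) = 0*(323 - 390) = 0*(-67) = 0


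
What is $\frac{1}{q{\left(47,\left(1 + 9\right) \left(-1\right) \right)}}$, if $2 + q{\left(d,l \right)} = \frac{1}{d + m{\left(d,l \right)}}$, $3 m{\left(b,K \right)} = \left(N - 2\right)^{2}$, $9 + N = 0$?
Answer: $- \frac{262}{521} \approx -0.50288$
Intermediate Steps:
$N = -9$ ($N = -9 + 0 = -9$)
$m{\left(b,K \right)} = \frac{121}{3}$ ($m{\left(b,K \right)} = \frac{\left(-9 - 2\right)^{2}}{3} = \frac{\left(-11\right)^{2}}{3} = \frac{1}{3} \cdot 121 = \frac{121}{3}$)
$q{\left(d,l \right)} = -2 + \frac{1}{\frac{121}{3} + d}$ ($q{\left(d,l \right)} = -2 + \frac{1}{d + \frac{121}{3}} = -2 + \frac{1}{\frac{121}{3} + d}$)
$\frac{1}{q{\left(47,\left(1 + 9\right) \left(-1\right) \right)}} = \frac{1}{\frac{1}{121 + 3 \cdot 47} \left(-239 - 282\right)} = \frac{1}{\frac{1}{121 + 141} \left(-239 - 282\right)} = \frac{1}{\frac{1}{262} \left(-521\right)} = \frac{1}{- \frac{521}{262}} = - \frac{262}{521}$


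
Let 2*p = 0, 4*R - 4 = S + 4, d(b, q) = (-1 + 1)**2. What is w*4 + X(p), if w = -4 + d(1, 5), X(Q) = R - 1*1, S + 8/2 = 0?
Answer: -16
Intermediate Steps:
S = -4 (S = -4 + 0 = -4)
d(b, q) = 0 (d(b, q) = 0**2 = 0)
R = 1 (R = 1 + (-4 + 4)/4 = 1 + (1/4)*0 = 1 + 0 = 1)
p = 0 (p = (1/2)*0 = 0)
X(Q) = 0 (X(Q) = 1 - 1*1 = 1 - 1 = 0)
w = -4 (w = -4 + 0 = -4)
w*4 + X(p) = -4*4 + 0 = -16 + 0 = -16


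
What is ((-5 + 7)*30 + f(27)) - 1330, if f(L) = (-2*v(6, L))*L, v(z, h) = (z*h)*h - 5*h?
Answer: -230176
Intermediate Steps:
v(z, h) = -5*h + z*h**2 (v(z, h) = (h*z)*h - 5*h = z*h**2 - 5*h = -5*h + z*h**2)
f(L) = -2*L**2*(-5 + 6*L) (f(L) = (-2*L*(-5 + L*6))*L = (-2*L*(-5 + 6*L))*L = -2*L**2*(-5 + 6*L))
((-5 + 7)*30 + f(27)) - 1330 = ((-5 + 7)*30 + 27**2*(10 - 12*27)) - 1330 = (2*30 + 729*(10 - 324)) - 1330 = (60 + 729*(-314)) - 1330 = (60 - 228906) - 1330 = -228846 - 1330 = -230176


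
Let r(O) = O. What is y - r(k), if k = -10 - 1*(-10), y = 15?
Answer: 15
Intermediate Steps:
k = 0 (k = -10 + 10 = 0)
y - r(k) = 15 - 1*0 = 15 + 0 = 15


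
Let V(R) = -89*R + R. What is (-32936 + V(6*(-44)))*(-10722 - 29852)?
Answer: 393730096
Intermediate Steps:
V(R) = -88*R
(-32936 + V(6*(-44)))*(-10722 - 29852) = (-32936 - 528*(-44))*(-10722 - 29852) = (-32936 - 88*(-264))*(-40574) = (-32936 + 23232)*(-40574) = -9704*(-40574) = 393730096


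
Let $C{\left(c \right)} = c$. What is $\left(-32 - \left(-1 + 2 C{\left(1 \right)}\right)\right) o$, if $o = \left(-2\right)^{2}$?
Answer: $-132$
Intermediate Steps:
$o = 4$
$\left(-32 - \left(-1 + 2 C{\left(1 \right)}\right)\right) o = \left(-32 + \left(\left(-2\right) 1 + 1\right)\right) 4 = \left(-32 + \left(-2 + 1\right)\right) 4 = \left(-32 - 1\right) 4 = \left(-33\right) 4 = -132$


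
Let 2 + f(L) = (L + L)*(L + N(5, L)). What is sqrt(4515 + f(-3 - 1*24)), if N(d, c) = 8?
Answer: sqrt(5539) ≈ 74.424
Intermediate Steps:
f(L) = -2 + 2*L*(8 + L) (f(L) = -2 + (L + L)*(L + 8) = -2 + (2*L)*(8 + L) = -2 + 2*L*(8 + L))
sqrt(4515 + f(-3 - 1*24)) = sqrt(4515 + (-2 + 2*(-3 - 1*24)**2 + 16*(-3 - 1*24))) = sqrt(4515 + (-2 + 2*(-3 - 24)**2 + 16*(-3 - 24))) = sqrt(4515 + (-2 + 2*(-27)**2 + 16*(-27))) = sqrt(4515 + (-2 + 2*729 - 432)) = sqrt(4515 + (-2 + 1458 - 432)) = sqrt(4515 + 1024) = sqrt(5539)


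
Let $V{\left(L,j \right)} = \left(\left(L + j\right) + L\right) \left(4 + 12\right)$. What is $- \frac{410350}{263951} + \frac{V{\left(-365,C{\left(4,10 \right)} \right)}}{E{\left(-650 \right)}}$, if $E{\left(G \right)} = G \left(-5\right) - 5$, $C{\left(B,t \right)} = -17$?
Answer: $- \frac{4486328102}{856520995} \approx -5.2378$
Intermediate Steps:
$V{\left(L,j \right)} = 16 j + 32 L$ ($V{\left(L,j \right)} = \left(j + 2 L\right) 16 = 16 j + 32 L$)
$E{\left(G \right)} = -5 - 5 G$ ($E{\left(G \right)} = - 5 G - 5 = -5 - 5 G$)
$- \frac{410350}{263951} + \frac{V{\left(-365,C{\left(4,10 \right)} \right)}}{E{\left(-650 \right)}} = - \frac{410350}{263951} + \frac{16 \left(-17\right) + 32 \left(-365\right)}{-5 - -3250} = \left(-410350\right) \frac{1}{263951} + \frac{-272 - 11680}{-5 + 3250} = - \frac{410350}{263951} - \frac{11952}{3245} = - \frac{4486328102}{856520995}$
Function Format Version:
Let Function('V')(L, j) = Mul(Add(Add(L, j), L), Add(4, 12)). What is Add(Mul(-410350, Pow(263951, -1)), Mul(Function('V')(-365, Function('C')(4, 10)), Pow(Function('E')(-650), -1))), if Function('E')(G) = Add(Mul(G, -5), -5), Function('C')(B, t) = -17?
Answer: Rational(-4486328102, 856520995) ≈ -5.2378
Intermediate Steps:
Function('V')(L, j) = Add(Mul(16, j), Mul(32, L)) (Function('V')(L, j) = Mul(Add(j, Mul(2, L)), 16) = Add(Mul(16, j), Mul(32, L)))
Function('E')(G) = Add(-5, Mul(-5, G)) (Function('E')(G) = Add(Mul(-5, G), -5) = Add(-5, Mul(-5, G)))
Add(Mul(-410350, Pow(263951, -1)), Mul(Function('V')(-365, Function('C')(4, 10)), Pow(Function('E')(-650), -1))) = Add(Mul(-410350, Pow(263951, -1)), Mul(Add(Mul(16, -17), Mul(32, -365)), Pow(Add(-5, Mul(-5, -650)), -1))) = Add(Mul(-410350, Rational(1, 263951)), Mul(Add(-272, -11680), Pow(Add(-5, 3250), -1))) = Add(Rational(-410350, 263951), Mul(-11952, Pow(3245, -1))) = Add(Rational(-410350, 263951), Mul(-11952, Rational(1, 3245))) = Add(Rational(-410350, 263951), Rational(-11952, 3245)) = Rational(-4486328102, 856520995)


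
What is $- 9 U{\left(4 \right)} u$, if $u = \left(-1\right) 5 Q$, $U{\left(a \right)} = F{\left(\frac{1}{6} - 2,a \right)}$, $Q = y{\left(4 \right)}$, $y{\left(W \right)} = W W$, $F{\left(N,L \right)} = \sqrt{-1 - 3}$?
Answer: $1440 i \approx 1440.0 i$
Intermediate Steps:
$F{\left(N,L \right)} = 2 i$ ($F{\left(N,L \right)} = \sqrt{-4} = 2 i$)
$y{\left(W \right)} = W^{2}$
$Q = 16$ ($Q = 4^{2} = 16$)
$U{\left(a \right)} = 2 i$
$u = -80$ ($u = \left(-1\right) 5 \cdot 16 = \left(-5\right) 16 = -80$)
$- 9 U{\left(4 \right)} u = - 9 \cdot 2 i \left(-80\right) = - 18 i \left(-80\right) = 1440 i$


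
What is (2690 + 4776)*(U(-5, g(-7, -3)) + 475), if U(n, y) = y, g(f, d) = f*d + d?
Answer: 3680738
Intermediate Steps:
g(f, d) = d + d*f (g(f, d) = d*f + d = d + d*f)
(2690 + 4776)*(U(-5, g(-7, -3)) + 475) = (2690 + 4776)*(-3*(1 - 7) + 475) = 7466*(-3*(-6) + 475) = 7466*(18 + 475) = 7466*493 = 3680738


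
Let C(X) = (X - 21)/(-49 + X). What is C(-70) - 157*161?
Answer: -429696/17 ≈ -25276.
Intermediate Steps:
C(X) = (-21 + X)/(-49 + X)
C(-70) - 157*161 = (-21 - 70)/(-49 - 70) - 157*161 = -91/(-119) - 25277 = -1/119*(-91) - 25277 = 13/17 - 25277 = -429696/17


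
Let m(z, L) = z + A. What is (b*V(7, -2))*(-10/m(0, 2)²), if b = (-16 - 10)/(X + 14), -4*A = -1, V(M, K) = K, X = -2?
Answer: -2080/3 ≈ -693.33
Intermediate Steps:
A = ¼ (A = -¼*(-1) = ¼ ≈ 0.25000)
m(z, L) = ¼ + z (m(z, L) = z + ¼ = ¼ + z)
b = -13/6 (b = (-16 - 10)/(-2 + 14) = -26/12 = -26*1/12 = -13/6 ≈ -2.1667)
(b*V(7, -2))*(-10/m(0, 2)²) = (-13/6*(-2))*(-10/(¼ + 0)²) = 13*(-10/((¼)²))/3 = 13*(-10/1/16)/3 = 13*(-10*16)/3 = (13/3)*(-160) = -2080/3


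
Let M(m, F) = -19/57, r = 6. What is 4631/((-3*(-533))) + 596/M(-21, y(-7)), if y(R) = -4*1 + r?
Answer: -2854381/1599 ≈ -1785.1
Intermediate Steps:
y(R) = 2 (y(R) = -4*1 + 6 = -4 + 6 = 2)
M(m, F) = -⅓ (M(m, F) = -19*1/57 = -⅓)
4631/((-3*(-533))) + 596/M(-21, y(-7)) = 4631/((-3*(-533))) + 596/(-⅓) = 4631/1599 + 596*(-3) = 4631*(1/1599) - 1788 = 4631/1599 - 1788 = -2854381/1599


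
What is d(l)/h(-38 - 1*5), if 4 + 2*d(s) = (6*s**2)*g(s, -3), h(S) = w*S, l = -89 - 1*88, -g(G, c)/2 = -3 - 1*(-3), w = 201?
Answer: 2/8643 ≈ 0.00023140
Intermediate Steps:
g(G, c) = 0 (g(G, c) = -2*(-3 - 1*(-3)) = -2*(-3 + 3) = -2*0 = 0)
l = -177 (l = -89 - 88 = -177)
h(S) = 201*S
d(s) = -2 (d(s) = -2 + ((6*s**2)*0)/2 = -2 + (1/2)*0 = -2 + 0 = -2)
d(l)/h(-38 - 1*5) = -2*1/(201*(-38 - 1*5)) = -2*1/(201*(-38 - 5)) = -2/(201*(-43)) = -2/(-8643) = -2*(-1/8643) = 2/8643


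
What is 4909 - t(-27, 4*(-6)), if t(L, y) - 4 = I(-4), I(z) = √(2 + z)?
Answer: 4905 - I*√2 ≈ 4905.0 - 1.4142*I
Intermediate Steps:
t(L, y) = 4 + I*√2 (t(L, y) = 4 + √(2 - 4) = 4 + √(-2) = 4 + I*√2)
4909 - t(-27, 4*(-6)) = 4909 - (4 + I*√2) = 4909 + (-4 - I*√2) = 4905 - I*√2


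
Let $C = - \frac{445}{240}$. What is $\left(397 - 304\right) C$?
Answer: $- \frac{2759}{16} \approx -172.44$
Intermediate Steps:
$C = - \frac{89}{48}$ ($C = \left(-445\right) \frac{1}{240} = - \frac{89}{48} \approx -1.8542$)
$\left(397 - 304\right) C = \left(397 - 304\right) \left(- \frac{89}{48}\right) = 93 \left(- \frac{89}{48}\right) = - \frac{2759}{16}$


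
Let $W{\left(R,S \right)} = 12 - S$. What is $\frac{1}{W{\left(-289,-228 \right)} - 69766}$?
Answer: $- \frac{1}{69526} \approx -1.4383 \cdot 10^{-5}$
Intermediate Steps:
$\frac{1}{W{\left(-289,-228 \right)} - 69766} = \frac{1}{\left(12 - -228\right) - 69766} = \frac{1}{\left(12 + 228\right) - 69766} = \frac{1}{240 - 69766} = \frac{1}{-69526} = - \frac{1}{69526}$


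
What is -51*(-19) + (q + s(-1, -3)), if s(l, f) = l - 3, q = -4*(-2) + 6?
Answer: 979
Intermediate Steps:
q = 14 (q = 8 + 6 = 14)
s(l, f) = -3 + l
-51*(-19) + (q + s(-1, -3)) = -51*(-19) + (14 + (-3 - 1)) = 969 + (14 - 4) = 969 + 10 = 979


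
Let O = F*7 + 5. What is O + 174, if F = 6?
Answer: 221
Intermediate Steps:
O = 47 (O = 6*7 + 5 = 42 + 5 = 47)
O + 174 = 47 + 174 = 221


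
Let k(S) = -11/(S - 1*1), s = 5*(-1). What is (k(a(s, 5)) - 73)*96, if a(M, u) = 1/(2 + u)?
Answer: -5776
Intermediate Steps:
s = -5
k(S) = -11/(-1 + S) (k(S) = -11/(S - 1) = -11/(-1 + S))
(k(a(s, 5)) - 73)*96 = (-11/(-1 + 1/(2 + 5)) - 73)*96 = (-11/(-1 + 1/7) - 73)*96 = (-11/(-1 + ⅐) - 73)*96 = (-11/(-6/7) - 73)*96 = (-11*(-7/6) - 73)*96 = (77/6 - 73)*96 = -361/6*96 = -5776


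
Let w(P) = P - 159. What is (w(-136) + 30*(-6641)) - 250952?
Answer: -450477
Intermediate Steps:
w(P) = -159 + P
(w(-136) + 30*(-6641)) - 250952 = ((-159 - 136) + 30*(-6641)) - 250952 = (-295 - 199230) - 250952 = -199525 - 250952 = -450477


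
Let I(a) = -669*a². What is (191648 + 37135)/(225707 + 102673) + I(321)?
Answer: -7545562522079/109460 ≈ -6.8934e+7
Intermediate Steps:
(191648 + 37135)/(225707 + 102673) + I(321) = (191648 + 37135)/(225707 + 102673) - 669*321² = 228783/328380 - 669*103041 = 228783*(1/328380) - 68934429 = 76261/109460 - 68934429 = -7545562522079/109460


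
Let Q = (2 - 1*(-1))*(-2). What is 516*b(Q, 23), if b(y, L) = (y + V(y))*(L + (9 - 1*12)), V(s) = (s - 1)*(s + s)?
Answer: 804960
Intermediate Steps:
Q = -6 (Q = (2 + 1)*(-2) = 3*(-2) = -6)
V(s) = 2*s*(-1 + s) (V(s) = (-1 + s)*(2*s) = 2*s*(-1 + s))
b(y, L) = (-3 + L)*(y + 2*y*(-1 + y)) (b(y, L) = (y + 2*y*(-1 + y))*(L + (9 - 1*12)) = (y + 2*y*(-1 + y))*(L + (9 - 12)) = (y + 2*y*(-1 + y))*(L - 3) = (y + 2*y*(-1 + y))*(-3 + L) = (-3 + L)*(y + 2*y*(-1 + y)))
516*b(Q, 23) = 516*(-6*(3 - 1*23 - 6*(-6) + 2*23*(-6))) = 516*(-6*(3 - 23 + 36 - 276)) = 516*(-6*(-260)) = 516*1560 = 804960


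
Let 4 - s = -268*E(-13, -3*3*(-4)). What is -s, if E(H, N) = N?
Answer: -9652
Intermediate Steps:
s = 9652 (s = 4 - (-268)*-3*3*(-4) = 4 - (-268)*(-9*(-4)) = 4 - (-268)*36 = 4 - 1*(-9648) = 4 + 9648 = 9652)
-s = -1*9652 = -9652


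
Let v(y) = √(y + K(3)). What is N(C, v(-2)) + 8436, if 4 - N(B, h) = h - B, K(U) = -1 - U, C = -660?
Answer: 7780 - I*√6 ≈ 7780.0 - 2.4495*I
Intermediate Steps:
v(y) = √(-4 + y) (v(y) = √(y + (-1 - 1*3)) = √(y + (-1 - 3)) = √(y - 4) = √(-4 + y))
N(B, h) = 4 + B - h (N(B, h) = 4 - (h - B) = 4 + (B - h) = 4 + B - h)
N(C, v(-2)) + 8436 = (4 - 660 - √(-4 - 2)) + 8436 = (4 - 660 - √(-6)) + 8436 = (4 - 660 - I*√6) + 8436 = (-656 - I*√6) + 8436 = 7780 - I*√6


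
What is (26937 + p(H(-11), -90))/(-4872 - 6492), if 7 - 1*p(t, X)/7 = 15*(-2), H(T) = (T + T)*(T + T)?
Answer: -6799/2841 ≈ -2.3932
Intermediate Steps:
H(T) = 4*T² (H(T) = (2*T)*(2*T) = 4*T²)
p(t, X) = 259 (p(t, X) = 49 - 105*(-2) = 49 - 7*(-30) = 49 + 210 = 259)
(26937 + p(H(-11), -90))/(-4872 - 6492) = (26937 + 259)/(-4872 - 6492) = 27196/(-11364) = 27196*(-1/11364) = -6799/2841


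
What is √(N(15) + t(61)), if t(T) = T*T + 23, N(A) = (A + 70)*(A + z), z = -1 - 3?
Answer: √4679 ≈ 68.403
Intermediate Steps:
z = -4
N(A) = (-4 + A)*(70 + A) (N(A) = (A + 70)*(A - 4) = (70 + A)*(-4 + A) = (-4 + A)*(70 + A))
t(T) = 23 + T² (t(T) = T² + 23 = 23 + T²)
√(N(15) + t(61)) = √((-280 + 15² + 66*15) + (23 + 61²)) = √((-280 + 225 + 990) + (23 + 3721)) = √(935 + 3744) = √4679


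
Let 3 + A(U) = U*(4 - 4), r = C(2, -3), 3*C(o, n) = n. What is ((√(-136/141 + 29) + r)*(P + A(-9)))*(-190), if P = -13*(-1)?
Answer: 1900 - 1900*√557373/141 ≈ -8160.2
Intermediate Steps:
P = 13
C(o, n) = n/3
r = -1 (r = (⅓)*(-3) = -1)
A(U) = -3 (A(U) = -3 + U*(4 - 4) = -3 + U*0 = -3 + 0 = -3)
((√(-136/141 + 29) + r)*(P + A(-9)))*(-190) = ((√(-136/141 + 29) - 1)*(13 - 3))*(-190) = ((√(-136*1/141 + 29) - 1)*10)*(-190) = ((√(-136/141 + 29) - 1)*10)*(-190) = ((√(3953/141) - 1)*10)*(-190) = ((√557373/141 - 1)*10)*(-190) = ((-1 + √557373/141)*10)*(-190) = (-10 + 10*√557373/141)*(-190) = 1900 - 1900*√557373/141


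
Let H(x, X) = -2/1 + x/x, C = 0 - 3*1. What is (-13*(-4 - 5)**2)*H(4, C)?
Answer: 1053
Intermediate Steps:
C = -3 (C = 0 - 3 = -3)
H(x, X) = -1 (H(x, X) = -2*1 + 1 = -2 + 1 = -1)
(-13*(-4 - 5)**2)*H(4, C) = -13*(-4 - 5)**2*(-1) = -13*(-9)**2*(-1) = -13*81*(-1) = -1053*(-1) = 1053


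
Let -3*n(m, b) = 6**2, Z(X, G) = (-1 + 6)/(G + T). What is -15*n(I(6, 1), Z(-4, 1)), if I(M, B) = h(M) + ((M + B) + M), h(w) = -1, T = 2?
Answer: 180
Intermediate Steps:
Z(X, G) = 5/(2 + G) (Z(X, G) = (-1 + 6)/(G + 2) = 5/(2 + G))
I(M, B) = -1 + B + 2*M (I(M, B) = -1 + ((M + B) + M) = -1 + ((B + M) + M) = -1 + (B + 2*M) = -1 + B + 2*M)
n(m, b) = -12 (n(m, b) = -1/3*6**2 = -1/3*36 = -12)
-15*n(I(6, 1), Z(-4, 1)) = -15*(-12) = 180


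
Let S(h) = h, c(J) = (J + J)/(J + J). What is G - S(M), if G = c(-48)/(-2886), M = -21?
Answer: 60605/2886 ≈ 21.000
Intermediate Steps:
c(J) = 1 (c(J) = (2*J)/((2*J)) = (2*J)*(1/(2*J)) = 1)
G = -1/2886 (G = 1/(-2886) = 1*(-1/2886) = -1/2886 ≈ -0.00034650)
G - S(M) = -1/2886 - 1*(-21) = -1/2886 + 21 = 60605/2886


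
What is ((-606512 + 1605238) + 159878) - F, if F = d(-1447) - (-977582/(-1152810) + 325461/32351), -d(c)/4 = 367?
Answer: 21632388674052506/18647278155 ≈ 1.1601e+6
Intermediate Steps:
d(c) = -1468 (d(c) = -4*367 = -1468)
F = -27577614556886/18647278155 (F = -1468 - (-977582/(-1152810) + 325461/32351) = -1468 - (-977582*(-1/1152810) + 325461*(1/32351)) = -1468 - (488791/576405 + 325461/32351) = -1468 - 1*203410225346/18647278155 = -1468 - 203410225346/18647278155 = -27577614556886/18647278155 ≈ -1478.9)
((-606512 + 1605238) + 159878) - F = ((-606512 + 1605238) + 159878) - 1*(-27577614556886/18647278155) = (998726 + 159878) + 27577614556886/18647278155 = 1158604 + 27577614556886/18647278155 = 21632388674052506/18647278155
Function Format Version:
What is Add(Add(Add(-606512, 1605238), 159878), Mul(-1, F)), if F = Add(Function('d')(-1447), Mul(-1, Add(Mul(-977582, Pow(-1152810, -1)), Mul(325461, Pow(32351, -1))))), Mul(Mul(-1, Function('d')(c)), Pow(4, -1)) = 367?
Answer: Rational(21632388674052506, 18647278155) ≈ 1.1601e+6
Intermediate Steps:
Function('d')(c) = -1468 (Function('d')(c) = Mul(-4, 367) = -1468)
F = Rational(-27577614556886, 18647278155) (F = Add(-1468, Mul(-1, Add(Mul(-977582, Pow(-1152810, -1)), Mul(325461, Pow(32351, -1))))) = Add(-1468, Mul(-1, Add(Mul(-977582, Rational(-1, 1152810)), Mul(325461, Rational(1, 32351))))) = Add(-1468, Mul(-1, Add(Rational(488791, 576405), Rational(325461, 32351)))) = Add(-1468, Mul(-1, Rational(203410225346, 18647278155))) = Add(-1468, Rational(-203410225346, 18647278155)) = Rational(-27577614556886, 18647278155) ≈ -1478.9)
Add(Add(Add(-606512, 1605238), 159878), Mul(-1, F)) = Add(Add(Add(-606512, 1605238), 159878), Mul(-1, Rational(-27577614556886, 18647278155))) = Add(Add(998726, 159878), Rational(27577614556886, 18647278155)) = Add(1158604, Rational(27577614556886, 18647278155)) = Rational(21632388674052506, 18647278155)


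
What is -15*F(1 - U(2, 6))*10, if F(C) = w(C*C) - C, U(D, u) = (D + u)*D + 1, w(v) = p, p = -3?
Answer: -1950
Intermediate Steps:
w(v) = -3
U(D, u) = 1 + D*(D + u) (U(D, u) = D*(D + u) + 1 = 1 + D*(D + u))
F(C) = -3 - C
-15*F(1 - U(2, 6))*10 = -15*(-3 - (1 - (1 + 2**2 + 2*6)))*10 = -15*(-3 - (1 - (1 + 4 + 12)))*10 = -15*(-3 - (1 - 1*17))*10 = -15*(-3 - (1 - 17))*10 = -15*(-3 - 1*(-16))*10 = -15*(-3 + 16)*10 = -15*13*10 = -195*10 = -1950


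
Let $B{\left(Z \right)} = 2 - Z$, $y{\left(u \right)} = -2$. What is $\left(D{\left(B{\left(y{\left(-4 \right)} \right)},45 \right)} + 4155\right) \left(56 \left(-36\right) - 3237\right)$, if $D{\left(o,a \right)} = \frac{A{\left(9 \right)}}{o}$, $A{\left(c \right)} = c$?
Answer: $- \frac{87352137}{4} \approx -2.1838 \cdot 10^{7}$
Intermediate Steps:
$D{\left(o,a \right)} = \frac{9}{o}$
$\left(D{\left(B{\left(y{\left(-4 \right)} \right)},45 \right)} + 4155\right) \left(56 \left(-36\right) - 3237\right) = \left(\frac{9}{2 - -2} + 4155\right) \left(56 \left(-36\right) - 3237\right) = \left(\frac{9}{2 + 2} + 4155\right) \left(-2016 - 3237\right) = \left(\frac{9}{4} + 4155\right) \left(-5253\right) = \frac{16629}{4} \left(-5253\right) = - \frac{87352137}{4}$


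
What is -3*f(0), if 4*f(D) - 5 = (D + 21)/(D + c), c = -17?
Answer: -48/17 ≈ -2.8235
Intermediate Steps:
f(D) = 5/4 + (21 + D)/(4*(-17 + D)) (f(D) = 5/4 + ((D + 21)/(D - 17))/4 = 5/4 + ((21 + D)/(-17 + D))/4 = 5/4 + (21 + D)/(4*(-17 + D)))
-3*f(0) = -3*(-32 + 3*0)/(2*(-17 + 0)) = -3*(-32 + 0)/(2*(-17)) = -3*(-1)*(-32)/(2*17) = -3*16/17 = -48/17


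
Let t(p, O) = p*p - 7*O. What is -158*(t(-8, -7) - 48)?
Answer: -10270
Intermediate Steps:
t(p, O) = p² - 7*O
-158*(t(-8, -7) - 48) = -158*(((-8)² - 7*(-7)) - 48) = -158*((64 + 49) - 48) = -158*(113 - 48) = -158*65 = -10270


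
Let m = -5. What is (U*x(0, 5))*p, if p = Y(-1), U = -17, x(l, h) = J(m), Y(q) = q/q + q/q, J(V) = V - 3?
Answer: 272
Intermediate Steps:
J(V) = -3 + V
Y(q) = 2 (Y(q) = 1 + 1 = 2)
x(l, h) = -8 (x(l, h) = -3 - 5 = -8)
p = 2
(U*x(0, 5))*p = -17*(-8)*2 = 136*2 = 272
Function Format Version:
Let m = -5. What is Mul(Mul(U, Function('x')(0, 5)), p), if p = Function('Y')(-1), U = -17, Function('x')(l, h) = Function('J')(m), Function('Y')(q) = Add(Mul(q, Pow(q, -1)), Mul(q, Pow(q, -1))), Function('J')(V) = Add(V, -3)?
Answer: 272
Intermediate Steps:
Function('J')(V) = Add(-3, V)
Function('Y')(q) = 2 (Function('Y')(q) = Add(1, 1) = 2)
Function('x')(l, h) = -8 (Function('x')(l, h) = Add(-3, -5) = -8)
p = 2
Mul(Mul(U, Function('x')(0, 5)), p) = Mul(Mul(-17, -8), 2) = Mul(136, 2) = 272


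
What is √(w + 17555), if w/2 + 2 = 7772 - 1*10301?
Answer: 31*√13 ≈ 111.77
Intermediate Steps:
w = -5062 (w = -4 + 2*(7772 - 1*10301) = -4 + 2*(7772 - 10301) = -4 + 2*(-2529) = -4 - 5058 = -5062)
√(w + 17555) = √(-5062 + 17555) = √12493 = 31*√13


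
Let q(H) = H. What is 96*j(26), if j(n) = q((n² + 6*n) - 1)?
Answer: 79776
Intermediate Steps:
j(n) = -1 + n² + 6*n (j(n) = (n² + 6*n) - 1 = -1 + n² + 6*n)
96*j(26) = 96*(-1 + 26² + 6*26) = 96*(-1 + 676 + 156) = 96*831 = 79776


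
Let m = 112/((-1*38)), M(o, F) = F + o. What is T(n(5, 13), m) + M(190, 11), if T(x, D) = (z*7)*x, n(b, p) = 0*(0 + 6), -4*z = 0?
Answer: 201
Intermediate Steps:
z = 0 (z = -1/4*0 = 0)
n(b, p) = 0 (n(b, p) = 0*6 = 0)
m = -56/19 (m = 112/(-38) = 112*(-1/38) = -56/19 ≈ -2.9474)
T(x, D) = 0 (T(x, D) = (0*7)*x = 0*x = 0)
T(n(5, 13), m) + M(190, 11) = 0 + (11 + 190) = 0 + 201 = 201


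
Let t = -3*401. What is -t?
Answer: 1203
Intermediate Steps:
t = -1203
-t = -1*(-1203) = 1203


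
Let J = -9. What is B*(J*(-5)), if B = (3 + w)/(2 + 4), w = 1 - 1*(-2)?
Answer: 45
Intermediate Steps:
w = 3 (w = 1 + 2 = 3)
B = 1 (B = (3 + 3)/(2 + 4) = 6/6 = 6*(1/6) = 1)
B*(J*(-5)) = 1*(-9*(-5)) = 1*45 = 45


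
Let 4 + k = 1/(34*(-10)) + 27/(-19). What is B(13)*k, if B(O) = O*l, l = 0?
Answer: 0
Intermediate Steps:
k = -35039/6460 (k = -4 + (1/(34*(-10)) + 27/(-19)) = -4 + ((1/34)*(-1/10) + 27*(-1/19)) = -4 + (-1/340 - 27/19) = -4 - 9199/6460 = -35039/6460 ≈ -5.4240)
B(O) = 0 (B(O) = O*0 = 0)
B(13)*k = 0*(-35039/6460) = 0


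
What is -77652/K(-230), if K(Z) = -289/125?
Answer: 9706500/289 ≈ 33587.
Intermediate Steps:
K(Z) = -289/125 (K(Z) = -289*1/125 = -289/125)
-77652/K(-230) = -77652/(-289/125) = -77652*(-125/289) = 9706500/289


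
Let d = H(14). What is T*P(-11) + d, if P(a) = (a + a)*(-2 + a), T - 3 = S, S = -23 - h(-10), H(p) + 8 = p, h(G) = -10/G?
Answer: -6000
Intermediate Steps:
H(p) = -8 + p
S = -24 (S = -23 - (-10)/(-10) = -23 - (-10)*(-1)/10 = -23 - 1*1 = -23 - 1 = -24)
T = -21 (T = 3 - 24 = -21)
P(a) = 2*a*(-2 + a) (P(a) = (2*a)*(-2 + a) = 2*a*(-2 + a))
d = 6 (d = -8 + 14 = 6)
T*P(-11) + d = -42*(-11)*(-2 - 11) + 6 = -42*(-11)*(-13) + 6 = -21*286 + 6 = -6006 + 6 = -6000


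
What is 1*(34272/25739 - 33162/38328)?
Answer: 10952869/23488676 ≈ 0.46630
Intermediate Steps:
1*(34272/25739 - 33162/38328) = 1*(34272*(1/25739) - 33162*1/38328) = 1*(4896/3677 - 5527/6388) = 1*(10952869/23488676) = 10952869/23488676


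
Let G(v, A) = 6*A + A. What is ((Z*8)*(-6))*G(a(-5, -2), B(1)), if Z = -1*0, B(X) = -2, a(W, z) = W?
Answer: 0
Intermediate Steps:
Z = 0
G(v, A) = 7*A
((Z*8)*(-6))*G(a(-5, -2), B(1)) = ((0*8)*(-6))*(7*(-2)) = (0*(-6))*(-14) = 0*(-14) = 0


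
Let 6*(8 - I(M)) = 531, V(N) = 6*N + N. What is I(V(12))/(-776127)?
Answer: 161/1552254 ≈ 0.00010372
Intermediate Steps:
V(N) = 7*N
I(M) = -161/2 (I(M) = 8 - 1/6*531 = 8 - 177/2 = -161/2)
I(V(12))/(-776127) = -161/2/(-776127) = -161/2*(-1/776127) = 161/1552254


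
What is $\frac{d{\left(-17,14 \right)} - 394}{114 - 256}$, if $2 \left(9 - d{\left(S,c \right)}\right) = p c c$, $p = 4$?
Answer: $\frac{777}{142} \approx 5.4718$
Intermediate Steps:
$d{\left(S,c \right)} = 9 - 2 c^{2}$ ($d{\left(S,c \right)} = 9 - \frac{4 c c}{2} = 9 - \frac{4 c^{2}}{2} = 9 - 2 c^{2}$)
$\frac{d{\left(-17,14 \right)} - 394}{114 - 256} = \frac{\left(9 - 2 \cdot 14^{2}\right) - 394}{114 - 256} = \frac{\left(9 - 392\right) - 394}{-142} = \left(\left(9 - 392\right) - 394\right) \left(- \frac{1}{142}\right) = \left(-383 - 394\right) \left(- \frac{1}{142}\right) = \left(-777\right) \left(- \frac{1}{142}\right) = \frac{777}{142}$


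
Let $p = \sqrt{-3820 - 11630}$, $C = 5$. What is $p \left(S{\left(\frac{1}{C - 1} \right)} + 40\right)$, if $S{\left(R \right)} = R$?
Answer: $\frac{805 i \sqrt{618}}{4} \approx 5003.0 i$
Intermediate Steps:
$p = 5 i \sqrt{618}$ ($p = \sqrt{-3820 - 11630} = \sqrt{-15450} = 5 i \sqrt{618} \approx 124.3 i$)
$p \left(S{\left(\frac{1}{C - 1} \right)} + 40\right) = 5 i \sqrt{618} \left(\frac{1}{5 - 1} + 40\right) = 5 i \sqrt{618} \left(\frac{1}{4} + 40\right) = 5 i \sqrt{618} \cdot \frac{161}{4} = \frac{805 i \sqrt{618}}{4}$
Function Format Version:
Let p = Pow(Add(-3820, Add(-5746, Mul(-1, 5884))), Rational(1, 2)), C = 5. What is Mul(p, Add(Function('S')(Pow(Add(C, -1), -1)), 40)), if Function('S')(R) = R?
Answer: Mul(Rational(805, 4), I, Pow(618, Rational(1, 2))) ≈ Mul(5003.0, I)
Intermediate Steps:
p = Mul(5, I, Pow(618, Rational(1, 2))) (p = Pow(Add(-3820, Add(-5746, -5884)), Rational(1, 2)) = Pow(Add(-3820, -11630), Rational(1, 2)) = Pow(-15450, Rational(1, 2)) = Mul(5, I, Pow(618, Rational(1, 2))) ≈ Mul(124.30, I))
Mul(p, Add(Function('S')(Pow(Add(C, -1), -1)), 40)) = Mul(Mul(5, I, Pow(618, Rational(1, 2))), Add(Pow(Add(5, -1), -1), 40)) = Mul(Mul(5, I, Pow(618, Rational(1, 2))), Add(Pow(4, -1), 40)) = Mul(Mul(5, I, Pow(618, Rational(1, 2))), Add(Rational(1, 4), 40)) = Mul(Mul(5, I, Pow(618, Rational(1, 2))), Rational(161, 4)) = Mul(Rational(805, 4), I, Pow(618, Rational(1, 2)))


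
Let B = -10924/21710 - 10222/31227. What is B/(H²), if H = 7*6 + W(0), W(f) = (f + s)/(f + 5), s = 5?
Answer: -281521684/626753838165 ≈ -0.00044917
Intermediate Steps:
B = -281521684/338969085 (B = -10924*1/21710 - 10222*1/31227 = -5462/10855 - 10222/31227 = -281521684/338969085 ≈ -0.83052)
W(f) = 1 (W(f) = (f + 5)/(f + 5) = (5 + f)/(5 + f) = 1)
H = 43 (H = 7*6 + 1 = 42 + 1 = 43)
B/(H²) = -281521684/(338969085*(43²)) = -281521684/338969085/1849 = -281521684/338969085*1/1849 = -281521684/626753838165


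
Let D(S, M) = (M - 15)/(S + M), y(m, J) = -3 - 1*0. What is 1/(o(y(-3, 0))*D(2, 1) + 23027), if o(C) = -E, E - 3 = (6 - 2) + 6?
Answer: 3/69263 ≈ 4.3313e-5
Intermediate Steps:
E = 13 (E = 3 + ((6 - 2) + 6) = 3 + (4 + 6) = 3 + 10 = 13)
y(m, J) = -3 (y(m, J) = -3 + 0 = -3)
D(S, M) = (-15 + M)/(M + S)
o(C) = -13 (o(C) = -1*13 = -13)
1/(o(y(-3, 0))*D(2, 1) + 23027) = 1/(-13*(-15 + 1)/(1 + 2) + 23027) = 1/(-13*(-14)/3 + 23027) = 1/(-13*(-14/3) + 23027) = 1/(182/3 + 23027) = 1/(69263/3) = 3/69263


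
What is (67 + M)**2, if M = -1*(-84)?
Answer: 22801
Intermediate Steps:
M = 84
(67 + M)**2 = (67 + 84)**2 = 151**2 = 22801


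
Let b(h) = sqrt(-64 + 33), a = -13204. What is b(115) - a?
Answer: 13204 + I*sqrt(31) ≈ 13204.0 + 5.5678*I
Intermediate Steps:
b(h) = I*sqrt(31) (b(h) = sqrt(-31) = I*sqrt(31))
b(115) - a = I*sqrt(31) - 1*(-13204) = I*sqrt(31) + 13204 = 13204 + I*sqrt(31)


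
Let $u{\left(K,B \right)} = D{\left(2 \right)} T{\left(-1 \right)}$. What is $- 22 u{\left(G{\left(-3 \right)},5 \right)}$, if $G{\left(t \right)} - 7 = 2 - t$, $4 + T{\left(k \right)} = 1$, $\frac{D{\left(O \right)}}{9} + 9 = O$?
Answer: $-4158$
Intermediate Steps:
$D{\left(O \right)} = -81 + 9 O$
$T{\left(k \right)} = -3$ ($T{\left(k \right)} = -4 + 1 = -3$)
$G{\left(t \right)} = 9 - t$ ($G{\left(t \right)} = 7 - \left(-2 + t\right) = 9 - t$)
$u{\left(K,B \right)} = 189$ ($u{\left(K,B \right)} = \left(-81 + 9 \cdot 2\right) \left(-3\right) = \left(-81 + 18\right) \left(-3\right) = \left(-63\right) \left(-3\right) = 189$)
$- 22 u{\left(G{\left(-3 \right)},5 \right)} = \left(-22\right) 189 = -4158$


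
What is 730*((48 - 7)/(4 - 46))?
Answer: -14965/21 ≈ -712.62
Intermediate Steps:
730*((48 - 7)/(4 - 46)) = 730*(41/(-42)) = 730*(41*(-1/42)) = 730*(-41/42) = -14965/21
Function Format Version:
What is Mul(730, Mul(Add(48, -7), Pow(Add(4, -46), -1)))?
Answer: Rational(-14965, 21) ≈ -712.62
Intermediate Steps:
Mul(730, Mul(Add(48, -7), Pow(Add(4, -46), -1))) = Mul(730, Mul(41, Pow(-42, -1))) = Mul(730, Mul(41, Rational(-1, 42))) = Mul(730, Rational(-41, 42)) = Rational(-14965, 21)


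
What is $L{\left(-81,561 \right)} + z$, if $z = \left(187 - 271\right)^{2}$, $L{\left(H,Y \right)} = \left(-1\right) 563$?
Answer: $6493$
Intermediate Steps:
$L{\left(H,Y \right)} = -563$
$z = 7056$ ($z = \left(-84\right)^{2} = 7056$)
$L{\left(-81,561 \right)} + z = -563 + 7056 = 6493$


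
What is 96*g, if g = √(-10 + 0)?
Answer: 96*I*√10 ≈ 303.58*I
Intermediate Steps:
g = I*√10 (g = √(-10) = I*√10 ≈ 3.1623*I)
96*g = 96*(I*√10) = 96*I*√10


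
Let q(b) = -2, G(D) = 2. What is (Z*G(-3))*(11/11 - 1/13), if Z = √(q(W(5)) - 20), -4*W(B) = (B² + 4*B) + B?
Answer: 24*I*√22/13 ≈ 8.6592*I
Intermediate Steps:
W(B) = -5*B/4 - B²/4 (W(B) = -((B² + 4*B) + B)/4 = -(B² + 5*B)/4 = -5*B/4 - B²/4)
Z = I*√22 (Z = √(-2 - 20) = √(-22) = I*√22 ≈ 4.6904*I)
(Z*G(-3))*(11/11 - 1/13) = ((I*√22)*2)*(11/11 - 1/13) = (2*I*√22)*(11*(1/11) - 1*1/13) = (2*I*√22)*(1 - 1/13) = (2*I*√22)*(12/13) = 24*I*√22/13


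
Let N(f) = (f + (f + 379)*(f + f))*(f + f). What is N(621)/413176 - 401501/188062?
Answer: 72519207306577/19425676228 ≈ 3733.2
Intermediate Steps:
N(f) = 2*f*(f + 2*f*(379 + f)) (N(f) = (f + (379 + f)*(2*f))*(2*f) = (f + 2*f*(379 + f))*(2*f) = 2*f*(f + 2*f*(379 + f)))
N(621)/413176 - 401501/188062 = (621²*(1518 + 4*621))/413176 - 401501/188062 = (385641*(1518 + 2484))*(1/413176) - 401501*1/188062 = (385641*4002)*(1/413176) - 401501/188062 = 1543335282*(1/413176) - 401501/188062 = 771667641/206588 - 401501/188062 = 72519207306577/19425676228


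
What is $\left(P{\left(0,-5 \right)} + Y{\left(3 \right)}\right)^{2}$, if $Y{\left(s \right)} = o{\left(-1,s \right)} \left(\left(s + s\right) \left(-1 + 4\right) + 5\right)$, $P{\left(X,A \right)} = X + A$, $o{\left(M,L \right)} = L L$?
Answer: $40804$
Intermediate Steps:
$o{\left(M,L \right)} = L^{2}$
$P{\left(X,A \right)} = A + X$
$Y{\left(s \right)} = s^{2} \left(5 + 6 s\right)$ ($Y{\left(s \right)} = s^{2} \left(\left(s + s\right) \left(-1 + 4\right) + 5\right) = s^{2} \left(2 s 3 + 5\right) = s^{2} \left(6 s + 5\right) = s^{2} \left(5 + 6 s\right)$)
$\left(P{\left(0,-5 \right)} + Y{\left(3 \right)}\right)^{2} = \left(\left(-5 + 0\right) + 3^{2} \left(5 + 6 \cdot 3\right)\right)^{2} = \left(-5 + 9 \left(5 + 18\right)\right)^{2} = \left(-5 + 9 \cdot 23\right)^{2} = \left(-5 + 207\right)^{2} = 202^{2} = 40804$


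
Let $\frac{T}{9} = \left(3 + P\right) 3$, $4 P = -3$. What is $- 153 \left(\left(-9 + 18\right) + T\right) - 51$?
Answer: $- \frac{42891}{4} \approx -10723.0$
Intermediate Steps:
$P = - \frac{3}{4}$ ($P = \frac{1}{4} \left(-3\right) = - \frac{3}{4} \approx -0.75$)
$T = \frac{243}{4}$ ($T = 9 \left(3 - \frac{3}{4}\right) 3 = 9 \cdot \frac{9}{4} \cdot 3 = 9 \cdot \frac{27}{4} = \frac{243}{4} \approx 60.75$)
$- 153 \left(\left(-9 + 18\right) + T\right) - 51 = - 153 \left(\left(-9 + 18\right) + \frac{243}{4}\right) - 51 = - 153 \left(9 + \frac{243}{4}\right) - 51 = \left(-153\right) \frac{279}{4} - 51 = - \frac{42687}{4} - 51 = - \frac{42891}{4}$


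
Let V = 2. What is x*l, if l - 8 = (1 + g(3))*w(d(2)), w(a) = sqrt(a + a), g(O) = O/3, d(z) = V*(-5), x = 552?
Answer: 4416 + 2208*I*sqrt(5) ≈ 4416.0 + 4937.2*I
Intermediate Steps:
d(z) = -10 (d(z) = 2*(-5) = -10)
g(O) = O/3 (g(O) = O*(1/3) = O/3)
w(a) = sqrt(2)*sqrt(a) (w(a) = sqrt(2*a) = sqrt(2)*sqrt(a))
l = 8 + 4*I*sqrt(5) (l = 8 + (1 + (1/3)*3)*(sqrt(2)*sqrt(-10)) = 8 + (1 + 1)*(sqrt(2)*(I*sqrt(10))) = 8 + 2*(2*I*sqrt(5)) = 8 + 4*I*sqrt(5) ≈ 8.0 + 8.9443*I)
x*l = 552*(8 + 4*I*sqrt(5)) = 4416 + 2208*I*sqrt(5)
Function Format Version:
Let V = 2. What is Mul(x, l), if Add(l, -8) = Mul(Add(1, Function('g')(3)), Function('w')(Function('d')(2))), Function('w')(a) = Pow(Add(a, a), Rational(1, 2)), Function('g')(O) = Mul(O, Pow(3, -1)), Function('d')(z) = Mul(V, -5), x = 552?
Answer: Add(4416, Mul(2208, I, Pow(5, Rational(1, 2)))) ≈ Add(4416.0, Mul(4937.2, I))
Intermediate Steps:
Function('d')(z) = -10 (Function('d')(z) = Mul(2, -5) = -10)
Function('g')(O) = Mul(Rational(1, 3), O) (Function('g')(O) = Mul(O, Rational(1, 3)) = Mul(Rational(1, 3), O))
Function('w')(a) = Mul(Pow(2, Rational(1, 2)), Pow(a, Rational(1, 2))) (Function('w')(a) = Pow(Mul(2, a), Rational(1, 2)) = Mul(Pow(2, Rational(1, 2)), Pow(a, Rational(1, 2))))
l = Add(8, Mul(4, I, Pow(5, Rational(1, 2)))) (l = Add(8, Mul(Add(1, Mul(Rational(1, 3), 3)), Mul(Pow(2, Rational(1, 2)), Pow(-10, Rational(1, 2))))) = Add(8, Mul(Add(1, 1), Mul(Pow(2, Rational(1, 2)), Mul(I, Pow(10, Rational(1, 2)))))) = Add(8, Mul(2, Mul(2, I, Pow(5, Rational(1, 2))))) = Add(8, Mul(4, I, Pow(5, Rational(1, 2)))) ≈ Add(8.0000, Mul(8.9443, I)))
Mul(x, l) = Mul(552, Add(8, Mul(4, I, Pow(5, Rational(1, 2))))) = Add(4416, Mul(2208, I, Pow(5, Rational(1, 2))))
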